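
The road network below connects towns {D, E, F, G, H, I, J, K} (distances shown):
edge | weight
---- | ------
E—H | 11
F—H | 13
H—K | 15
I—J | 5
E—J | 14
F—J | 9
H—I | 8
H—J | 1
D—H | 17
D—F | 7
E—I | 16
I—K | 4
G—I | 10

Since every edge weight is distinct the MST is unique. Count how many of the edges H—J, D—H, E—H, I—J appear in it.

3

Kruskal's algorithm — process edges by increasing weight (ties by edge label):
H—J (1): add — endpoints in different components.
I—K (4): add — endpoints in different components.
I—J (5): add — endpoints in different components.
D—F (7): add — endpoints in different components.
H—I (8): skip — H and I already connected.
F—J (9): add — endpoints in different components.
G—I (10): add — endpoints in different components.
E—H (11): add — endpoints in different components.
MST edge set: {H—J, I—K, I—J, D—F, F—J, G—I, E—H}.
Of the listed edges, {H—J, E—H, I—J} are in the MST → 3.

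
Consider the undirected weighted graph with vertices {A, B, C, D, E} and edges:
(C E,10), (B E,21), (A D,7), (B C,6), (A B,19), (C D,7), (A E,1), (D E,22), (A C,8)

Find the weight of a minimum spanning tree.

Prim's algorithm from E:
Step 1: frontier [A E 1, C E 10, B E 21, D E 22] → take A E (1); add A.
Step 2: frontier [A D 7, A C 8, A B 19, C E 10, B E 21, D E 22] → take A D (7); add D.
Step 3: frontier [A C 8, A B 19, C D 7, C E 10, B E 21] → take C D (7); add C.
Step 4: frontier [A B 19, B C 6, B E 21] → take B C (6); add B.
MST edges: A E, A D, C D, B C; total weight 1+7+7+6 = 21.

21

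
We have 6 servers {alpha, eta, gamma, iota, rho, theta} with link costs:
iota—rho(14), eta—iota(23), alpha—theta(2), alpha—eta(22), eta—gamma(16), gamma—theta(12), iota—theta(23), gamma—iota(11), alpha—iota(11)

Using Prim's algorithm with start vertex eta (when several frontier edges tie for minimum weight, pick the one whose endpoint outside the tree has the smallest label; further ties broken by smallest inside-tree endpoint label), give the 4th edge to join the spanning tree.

alpha-theta

Prim, starting at eta.
Step 1: cheapest edge leaving the tree is eta—gamma (16); add gamma.
Step 2: cheapest edge leaving the tree is gamma—iota (11); add iota.
Step 3: cheapest edge leaving the tree is alpha—iota (11); add alpha.
Step 4: cheapest edge leaving the tree is alpha—theta (2); add theta.
Step 5: cheapest edge leaving the tree is iota—rho (14); add rho.
The 4th edge added is alpha—theta.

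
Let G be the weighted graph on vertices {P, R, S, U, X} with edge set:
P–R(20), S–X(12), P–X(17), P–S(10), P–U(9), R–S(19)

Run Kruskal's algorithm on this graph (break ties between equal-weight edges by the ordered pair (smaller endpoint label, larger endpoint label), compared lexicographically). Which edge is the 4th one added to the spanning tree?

Kruskal's algorithm — process edges by increasing weight (ties by edge label):
P–U (9): add — endpoints in different components.
P–S (10): add — endpoints in different components.
S–X (12): add — endpoints in different components.
P–X (17): skip — P and X already connected.
R–S (19): add — endpoints in different components.
The 4th edge added is R–S.

R-S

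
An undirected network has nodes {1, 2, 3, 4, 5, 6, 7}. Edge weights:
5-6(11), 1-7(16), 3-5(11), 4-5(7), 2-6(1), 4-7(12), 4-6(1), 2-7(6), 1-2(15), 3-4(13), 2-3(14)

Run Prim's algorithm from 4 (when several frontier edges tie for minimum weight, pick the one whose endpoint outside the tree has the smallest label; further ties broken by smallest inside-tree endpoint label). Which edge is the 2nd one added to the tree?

Grow the tree from 4 using Prim:
Step 1: cheapest edge leaving the tree is 4-6 (1); add 6.
Step 2: cheapest edge leaving the tree is 2-6 (1); add 2.
Step 3: cheapest edge leaving the tree is 2-7 (6); add 7.
Step 4: cheapest edge leaving the tree is 4-5 (7); add 5.
Step 5: cheapest edge leaving the tree is 3-5 (11); add 3.
Step 6: cheapest edge leaving the tree is 1-2 (15); add 1.
The 2nd edge added is 2-6.

2-6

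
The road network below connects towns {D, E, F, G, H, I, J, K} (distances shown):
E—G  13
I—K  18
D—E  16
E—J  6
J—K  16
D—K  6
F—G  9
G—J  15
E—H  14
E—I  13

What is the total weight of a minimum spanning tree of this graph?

Prim's algorithm from D:
Step 1: cheapest edge leaving the tree is D—K (6); add K.
Step 2: cheapest edge leaving the tree is D—E (16); add E.
Step 3: cheapest edge leaving the tree is E—J (6); add J.
Step 4: cheapest edge leaving the tree is E—G (13); add G.
Step 5: cheapest edge leaving the tree is F—G (9); add F.
Step 6: cheapest edge leaving the tree is E—I (13); add I.
Step 7: cheapest edge leaving the tree is E—H (14); add H.
MST edges: D—K, D—E, E—J, E—G, F—G, E—I, E—H; total weight 6+16+6+13+9+13+14 = 77.

77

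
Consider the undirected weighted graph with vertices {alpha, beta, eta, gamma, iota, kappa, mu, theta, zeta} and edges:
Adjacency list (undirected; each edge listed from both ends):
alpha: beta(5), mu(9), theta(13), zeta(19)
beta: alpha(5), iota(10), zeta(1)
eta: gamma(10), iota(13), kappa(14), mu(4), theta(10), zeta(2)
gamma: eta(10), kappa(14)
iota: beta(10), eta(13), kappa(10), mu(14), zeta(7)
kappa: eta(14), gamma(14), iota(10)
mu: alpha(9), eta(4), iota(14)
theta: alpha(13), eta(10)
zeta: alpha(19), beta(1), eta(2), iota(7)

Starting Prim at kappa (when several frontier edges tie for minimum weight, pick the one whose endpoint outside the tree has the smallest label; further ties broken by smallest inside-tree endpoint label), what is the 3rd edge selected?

Prim, starting at kappa.
Step 1: cheapest edge leaving the tree is iota—kappa (10); add iota.
Step 2: cheapest edge leaving the tree is iota—zeta (7); add zeta.
Step 3: cheapest edge leaving the tree is beta—zeta (1); add beta.
Step 4: cheapest edge leaving the tree is eta—zeta (2); add eta.
Step 5: cheapest edge leaving the tree is eta—mu (4); add mu.
Step 6: cheapest edge leaving the tree is alpha—beta (5); add alpha.
Step 7: cheapest edge leaving the tree is eta—gamma (10); add gamma.
Step 8: cheapest edge leaving the tree is eta—theta (10); add theta.
The 3rd edge added is beta—zeta.

beta-zeta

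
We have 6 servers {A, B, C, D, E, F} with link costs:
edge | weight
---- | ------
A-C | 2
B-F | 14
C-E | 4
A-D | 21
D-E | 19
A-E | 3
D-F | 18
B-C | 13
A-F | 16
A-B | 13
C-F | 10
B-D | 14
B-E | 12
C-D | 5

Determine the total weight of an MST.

32

Kruskal's algorithm — process edges by increasing weight (ties by edge label):
A-C (2): add. Components now {A,C} {B} {D} {E} {F}
A-E (3): add. Components now {A,C,E} {B} {D} {F}
C-E (4): skip — C and E already connected.
C-D (5): add. Components now {A,C,D,E} {B} {F}
C-F (10): add. Components now {A,C,D,E,F} {B}
B-E (12): add. Components now {A,B,C,D,E,F}
MST edges: A-C, A-E, C-D, C-F, B-E; total weight 2+3+5+10+12 = 32.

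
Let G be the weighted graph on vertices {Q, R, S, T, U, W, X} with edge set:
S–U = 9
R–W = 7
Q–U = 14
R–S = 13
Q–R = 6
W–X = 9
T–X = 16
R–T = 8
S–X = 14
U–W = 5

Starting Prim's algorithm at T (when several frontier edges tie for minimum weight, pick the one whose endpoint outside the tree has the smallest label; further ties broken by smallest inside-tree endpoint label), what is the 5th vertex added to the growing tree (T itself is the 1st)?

U

Prim, starting at T.
Step 1: cheapest edge leaving the tree is R–T (8); add R.
Step 2: cheapest edge leaving the tree is Q–R (6); add Q.
Step 3: cheapest edge leaving the tree is R–W (7); add W.
Step 4: cheapest edge leaving the tree is U–W (5); add U.
Step 5: cheapest edge leaving the tree is S–U (9); add S.
Step 6: cheapest edge leaving the tree is W–X (9); add X.
Vertex order: T, R, Q, W, U, S, X. The 5th vertex is U.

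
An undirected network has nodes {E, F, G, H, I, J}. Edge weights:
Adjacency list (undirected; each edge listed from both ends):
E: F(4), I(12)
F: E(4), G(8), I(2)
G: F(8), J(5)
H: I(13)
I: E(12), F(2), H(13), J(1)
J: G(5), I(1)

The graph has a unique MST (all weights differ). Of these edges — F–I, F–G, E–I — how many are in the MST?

1

Sort edges by weight, then run Kruskal:
I–J (1): add. Components now {E} {F} {G} {H} {I,J}
F–I (2): add. Components now {E} {F,I,J} {G} {H}
E–F (4): add. Components now {E,F,I,J} {G} {H}
G–J (5): add. Components now {E,F,G,I,J} {H}
F–G (8): skip — F and G already connected.
E–I (12): skip — E and I already connected.
H–I (13): add. Components now {E,F,G,H,I,J}
MST edge set: {I–J, F–I, E–F, G–J, H–I}.
Of the listed edges, {F–I} are in the MST → 1.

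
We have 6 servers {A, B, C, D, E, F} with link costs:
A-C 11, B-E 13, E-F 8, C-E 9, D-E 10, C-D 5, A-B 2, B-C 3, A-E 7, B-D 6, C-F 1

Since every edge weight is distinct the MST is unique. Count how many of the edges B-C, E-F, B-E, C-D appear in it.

2

Kruskal: consider edges lightest-first.
C-F (1): add — endpoints in different components.
A-B (2): add — endpoints in different components.
B-C (3): add — endpoints in different components.
C-D (5): add — endpoints in different components.
B-D (6): skip — B and D already connected.
A-E (7): add — endpoints in different components.
MST edge set: {C-F, A-B, B-C, C-D, A-E}.
Of the listed edges, {B-C, C-D} are in the MST → 2.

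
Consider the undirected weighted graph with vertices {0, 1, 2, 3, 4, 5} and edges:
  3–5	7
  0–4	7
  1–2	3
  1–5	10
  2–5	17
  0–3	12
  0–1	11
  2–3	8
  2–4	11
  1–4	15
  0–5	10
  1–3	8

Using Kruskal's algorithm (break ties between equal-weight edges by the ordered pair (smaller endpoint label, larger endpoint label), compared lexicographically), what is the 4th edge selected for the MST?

1-3

Kruskal's algorithm — process edges by increasing weight (ties by edge label):
1–2 (3): add — endpoints in different components.
0–4 (7): add — endpoints in different components.
3–5 (7): add — endpoints in different components.
1–3 (8): add — endpoints in different components.
2–3 (8): skip — 2 and 3 already connected.
0–5 (10): add — endpoints in different components.
The 4th edge added is 1–3.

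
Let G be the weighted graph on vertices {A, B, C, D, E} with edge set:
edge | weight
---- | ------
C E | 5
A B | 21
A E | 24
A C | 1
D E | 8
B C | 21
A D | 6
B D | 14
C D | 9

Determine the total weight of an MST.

Grow the tree from D using Prim:
Step 1: cheapest edge leaving the tree is A D (6); add A.
Step 2: cheapest edge leaving the tree is A C (1); add C.
Step 3: cheapest edge leaving the tree is C E (5); add E.
Step 4: cheapest edge leaving the tree is B D (14); add B.
MST edges: A D, A C, C E, B D; total weight 6+1+5+14 = 26.

26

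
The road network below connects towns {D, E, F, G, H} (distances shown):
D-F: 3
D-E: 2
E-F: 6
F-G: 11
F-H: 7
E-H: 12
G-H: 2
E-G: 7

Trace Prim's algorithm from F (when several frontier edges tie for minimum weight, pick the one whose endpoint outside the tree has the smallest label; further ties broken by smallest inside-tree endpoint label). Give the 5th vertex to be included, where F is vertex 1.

H

Grow the tree from F using Prim:
Step 1: frontier [D-F 3, E-F 6, F-H 7, F-G 11] → take D-F (3); add D.
Step 2: frontier [D-E 2, E-F 6, F-H 7, F-G 11] → take D-E (2); add E.
Step 3: frontier [E-G 7, E-H 12, F-H 7, F-G 11] → take E-G (7); add G.
Step 4: frontier [E-H 12, F-H 7, G-H 2] → take G-H (2); add H.
Vertex order: F, D, E, G, H. The 5th vertex is H.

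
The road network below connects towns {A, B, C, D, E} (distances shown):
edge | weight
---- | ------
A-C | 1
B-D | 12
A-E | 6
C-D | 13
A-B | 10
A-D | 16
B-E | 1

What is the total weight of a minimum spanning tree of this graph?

Kruskal's algorithm — process edges by increasing weight (ties by edge label):
A-C (1): add. Components now {A,C} {B} {D} {E}
B-E (1): add. Components now {A,C} {B,E} {D}
A-E (6): add. Components now {A,B,C,E} {D}
A-B (10): skip — A and B already connected.
B-D (12): add. Components now {A,B,C,D,E}
MST edges: A-C, B-E, A-E, B-D; total weight 1+1+6+12 = 20.

20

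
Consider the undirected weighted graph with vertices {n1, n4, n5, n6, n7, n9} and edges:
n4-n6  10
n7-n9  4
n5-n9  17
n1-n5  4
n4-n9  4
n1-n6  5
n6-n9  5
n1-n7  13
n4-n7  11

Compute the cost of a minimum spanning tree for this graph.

Grow the tree from n1 using Prim:
Step 1: cheapest edge leaving the tree is n1-n5 (4); add n5.
Step 2: cheapest edge leaving the tree is n1-n6 (5); add n6.
Step 3: cheapest edge leaving the tree is n6-n9 (5); add n9.
Step 4: cheapest edge leaving the tree is n4-n9 (4); add n4.
Step 5: cheapest edge leaving the tree is n7-n9 (4); add n7.
MST edges: n1-n5, n1-n6, n6-n9, n4-n9, n7-n9; total weight 4+5+5+4+4 = 22.

22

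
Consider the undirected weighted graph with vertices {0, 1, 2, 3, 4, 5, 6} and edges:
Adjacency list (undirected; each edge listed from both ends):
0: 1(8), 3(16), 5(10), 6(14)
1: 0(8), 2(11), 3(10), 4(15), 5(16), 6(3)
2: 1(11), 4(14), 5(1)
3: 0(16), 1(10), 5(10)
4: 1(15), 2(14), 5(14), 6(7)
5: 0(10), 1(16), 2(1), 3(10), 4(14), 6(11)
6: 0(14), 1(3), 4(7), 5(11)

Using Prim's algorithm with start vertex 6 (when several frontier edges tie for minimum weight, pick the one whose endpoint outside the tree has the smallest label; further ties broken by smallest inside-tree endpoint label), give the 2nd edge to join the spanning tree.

Prim, starting at 6.
Step 1: cheapest edge leaving the tree is 1—6 (3); add 1.
Step 2: cheapest edge leaving the tree is 4—6 (7); add 4.
Step 3: cheapest edge leaving the tree is 0—1 (8); add 0.
Step 4: cheapest edge leaving the tree is 1—3 (10); add 3.
Step 5: cheapest edge leaving the tree is 0—5 (10); add 5.
Step 6: cheapest edge leaving the tree is 2—5 (1); add 2.
The 2nd edge added is 4—6.

4-6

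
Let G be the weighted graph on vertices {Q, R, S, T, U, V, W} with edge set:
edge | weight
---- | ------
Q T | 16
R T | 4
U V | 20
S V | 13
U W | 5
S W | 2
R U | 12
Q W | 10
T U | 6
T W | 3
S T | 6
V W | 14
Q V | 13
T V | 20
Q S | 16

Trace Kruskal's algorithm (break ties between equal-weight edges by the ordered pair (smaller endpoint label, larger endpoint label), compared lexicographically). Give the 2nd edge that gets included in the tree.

T-W

Kruskal: consider edges lightest-first.
S W (2): add — endpoints in different components.
T W (3): add — endpoints in different components.
R T (4): add — endpoints in different components.
U W (5): add — endpoints in different components.
S T (6): skip — S and T already connected.
T U (6): skip — U and T already connected.
Q W (10): add — endpoints in different components.
R U (12): skip — U and R already connected.
Q V (13): add — endpoints in different components.
The 2nd edge added is T W.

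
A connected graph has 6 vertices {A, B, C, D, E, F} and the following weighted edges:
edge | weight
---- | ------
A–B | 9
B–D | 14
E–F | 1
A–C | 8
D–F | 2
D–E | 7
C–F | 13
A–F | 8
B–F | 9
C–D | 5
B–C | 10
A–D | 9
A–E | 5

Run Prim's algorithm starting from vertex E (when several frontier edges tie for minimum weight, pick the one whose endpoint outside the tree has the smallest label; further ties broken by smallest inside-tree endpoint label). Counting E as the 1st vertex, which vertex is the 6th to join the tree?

B

Prim, starting at E.
Step 1: cheapest edge leaving the tree is E–F (1); add F.
Step 2: cheapest edge leaving the tree is D–F (2); add D.
Step 3: cheapest edge leaving the tree is A–E (5); add A.
Step 4: cheapest edge leaving the tree is C–D (5); add C.
Step 5: cheapest edge leaving the tree is A–B (9); add B.
Vertex order: E, F, D, A, C, B. The 6th vertex is B.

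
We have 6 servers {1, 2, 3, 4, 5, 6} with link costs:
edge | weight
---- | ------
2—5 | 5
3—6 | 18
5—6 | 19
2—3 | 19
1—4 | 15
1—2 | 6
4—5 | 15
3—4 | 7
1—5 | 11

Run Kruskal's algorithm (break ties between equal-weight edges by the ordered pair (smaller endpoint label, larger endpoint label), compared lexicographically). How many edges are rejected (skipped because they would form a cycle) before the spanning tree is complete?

Sort edges by weight, then run Kruskal:
2—5 (5): add. Components now {1} {2,5} {3} {4} {6}
1—2 (6): add. Components now {1,2,5} {3} {4} {6}
3—4 (7): add. Components now {1,2,5} {3,4} {6}
1—5 (11): skip — 1 and 5 already connected.
1—4 (15): add. Components now {1,2,3,4,5} {6}
4—5 (15): skip — 4 and 5 already connected.
3—6 (18): add. Components now {1,2,3,4,5,6}
Edges rejected before the tree was complete: 2.

2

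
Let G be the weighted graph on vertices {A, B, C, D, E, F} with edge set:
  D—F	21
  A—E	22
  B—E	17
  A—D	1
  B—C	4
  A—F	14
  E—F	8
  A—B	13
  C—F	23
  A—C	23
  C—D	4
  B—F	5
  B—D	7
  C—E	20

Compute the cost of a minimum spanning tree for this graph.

Prim's algorithm from D:
Step 1: cheapest edge leaving the tree is A—D (1); add A.
Step 2: cheapest edge leaving the tree is C—D (4); add C.
Step 3: cheapest edge leaving the tree is B—C (4); add B.
Step 4: cheapest edge leaving the tree is B—F (5); add F.
Step 5: cheapest edge leaving the tree is E—F (8); add E.
MST edges: A—D, C—D, B—C, B—F, E—F; total weight 1+4+4+5+8 = 22.

22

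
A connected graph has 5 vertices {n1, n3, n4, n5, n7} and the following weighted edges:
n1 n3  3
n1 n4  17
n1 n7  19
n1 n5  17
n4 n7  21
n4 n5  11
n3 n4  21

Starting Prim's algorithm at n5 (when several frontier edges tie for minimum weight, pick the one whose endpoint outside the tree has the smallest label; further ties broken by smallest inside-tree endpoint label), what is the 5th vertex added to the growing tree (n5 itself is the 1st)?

Prim, starting at n5.
Step 1: cheapest edge leaving the tree is n4 n5 (11); add n4.
Step 2: cheapest edge leaving the tree is n1 n4 (17); add n1.
Step 3: cheapest edge leaving the tree is n1 n3 (3); add n3.
Step 4: cheapest edge leaving the tree is n1 n7 (19); add n7.
Vertex order: n5, n4, n1, n3, n7. The 5th vertex is n7.

n7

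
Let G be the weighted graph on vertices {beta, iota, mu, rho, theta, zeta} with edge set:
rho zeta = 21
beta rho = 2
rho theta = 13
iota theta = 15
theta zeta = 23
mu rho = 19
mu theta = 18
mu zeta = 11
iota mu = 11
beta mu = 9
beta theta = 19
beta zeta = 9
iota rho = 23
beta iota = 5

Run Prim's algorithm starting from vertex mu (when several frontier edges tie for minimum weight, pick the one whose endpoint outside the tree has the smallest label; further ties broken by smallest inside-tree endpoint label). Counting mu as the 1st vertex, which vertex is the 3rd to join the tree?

Prim's algorithm from mu:
Step 1: frontier [beta mu 9, iota mu 11, mu zeta 11, mu theta 18, mu rho 19] → take beta mu (9); add beta.
Step 2: frontier [beta rho 2, beta iota 5, beta zeta 9, beta theta 19, iota mu 11, mu zeta 11, mu theta 18, mu rho 19] → take beta rho (2); add rho.
Step 3: frontier [beta iota 5, beta zeta 9, beta theta 19, iota mu 11, mu zeta 11, mu theta 18, rho theta 13, rho zeta 21, iota rho 23] → take beta iota (5); add iota.
Step 4: frontier [beta zeta 9, beta theta 19, iota theta 15, mu zeta 11, mu theta 18, rho theta 13, rho zeta 21] → take beta zeta (9); add zeta.
Step 5: frontier [beta theta 19, iota theta 15, mu theta 18, rho theta 13, theta zeta 23] → take rho theta (13); add theta.
Vertex order: mu, beta, rho, iota, zeta, theta. The 3rd vertex is rho.

rho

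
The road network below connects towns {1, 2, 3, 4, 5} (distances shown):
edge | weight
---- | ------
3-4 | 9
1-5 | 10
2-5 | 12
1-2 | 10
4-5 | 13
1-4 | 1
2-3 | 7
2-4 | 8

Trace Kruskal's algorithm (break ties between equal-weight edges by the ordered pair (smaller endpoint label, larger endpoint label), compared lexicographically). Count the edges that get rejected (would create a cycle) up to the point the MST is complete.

2

Sort edges by weight, then run Kruskal:
1-4 (1): add — endpoints in different components.
2-3 (7): add — endpoints in different components.
2-4 (8): add — endpoints in different components.
3-4 (9): skip — 3 and 4 already connected.
1-2 (10): skip — 1 and 2 already connected.
1-5 (10): add — endpoints in different components.
Edges rejected before the tree was complete: 2.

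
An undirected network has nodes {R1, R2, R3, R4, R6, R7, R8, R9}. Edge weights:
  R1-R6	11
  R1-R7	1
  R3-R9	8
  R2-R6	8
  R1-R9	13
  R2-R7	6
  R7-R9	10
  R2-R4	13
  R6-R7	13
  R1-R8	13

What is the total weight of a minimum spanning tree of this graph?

Grow the tree from R2 using Prim:
Step 1: frontier [R2-R7 6, R2-R6 8, R2-R4 13] → take R2-R7 (6); add R7.
Step 2: frontier [R2-R6 8, R2-R4 13, R1-R7 1, R7-R9 10, R6-R7 13] → take R1-R7 (1); add R1.
Step 3: frontier [R1-R6 11, R1-R8 13, R1-R9 13, R2-R6 8, R2-R4 13, R7-R9 10, R6-R7 13] → take R2-R6 (8); add R6.
Step 4: frontier [R1-R8 13, R1-R9 13, R2-R4 13, R7-R9 10] → take R7-R9 (10); add R9.
Step 5: frontier [R1-R8 13, R2-R4 13, R3-R9 8] → take R3-R9 (8); add R3.
Step 6: frontier [R1-R8 13, R2-R4 13] → take R2-R4 (13); add R4.
Step 7: frontier [R1-R8 13] → take R1-R8 (13); add R8.
MST edges: R2-R7, R1-R7, R2-R6, R7-R9, R3-R9, R2-R4, R1-R8; total weight 6+1+8+10+8+13+13 = 59.

59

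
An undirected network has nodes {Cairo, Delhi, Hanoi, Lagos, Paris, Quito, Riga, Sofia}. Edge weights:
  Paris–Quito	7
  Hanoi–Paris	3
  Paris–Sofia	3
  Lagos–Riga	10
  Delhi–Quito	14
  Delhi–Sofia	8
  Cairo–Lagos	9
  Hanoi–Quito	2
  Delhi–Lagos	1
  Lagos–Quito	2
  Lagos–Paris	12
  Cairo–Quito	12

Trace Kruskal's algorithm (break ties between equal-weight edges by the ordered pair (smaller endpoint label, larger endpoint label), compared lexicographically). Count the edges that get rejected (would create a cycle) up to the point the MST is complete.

Kruskal: consider edges lightest-first.
Delhi–Lagos (1): add — endpoints in different components.
Hanoi–Quito (2): add — endpoints in different components.
Lagos–Quito (2): add — endpoints in different components.
Hanoi–Paris (3): add — endpoints in different components.
Paris–Sofia (3): add — endpoints in different components.
Paris–Quito (7): skip — Paris and Quito already connected.
Delhi–Sofia (8): skip — Sofia and Delhi already connected.
Cairo–Lagos (9): add — endpoints in different components.
Lagos–Riga (10): add — endpoints in different components.
Edges rejected before the tree was complete: 2.

2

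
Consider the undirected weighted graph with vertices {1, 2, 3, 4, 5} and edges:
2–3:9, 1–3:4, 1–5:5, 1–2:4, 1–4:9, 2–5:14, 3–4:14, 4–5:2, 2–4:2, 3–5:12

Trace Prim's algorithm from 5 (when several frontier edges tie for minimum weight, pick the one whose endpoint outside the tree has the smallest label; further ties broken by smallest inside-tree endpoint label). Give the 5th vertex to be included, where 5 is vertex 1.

Prim, starting at 5.
Step 1: cheapest edge leaving the tree is 4–5 (2); add 4.
Step 2: cheapest edge leaving the tree is 2–4 (2); add 2.
Step 3: cheapest edge leaving the tree is 1–2 (4); add 1.
Step 4: cheapest edge leaving the tree is 1–3 (4); add 3.
Vertex order: 5, 4, 2, 1, 3. The 5th vertex is 3.

3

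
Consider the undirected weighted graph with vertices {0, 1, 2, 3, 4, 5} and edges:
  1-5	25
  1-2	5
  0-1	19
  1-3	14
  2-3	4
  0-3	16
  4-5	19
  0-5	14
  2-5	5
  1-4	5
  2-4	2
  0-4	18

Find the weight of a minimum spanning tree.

30

Prim, starting at 3.
Step 1: cheapest edge leaving the tree is 2-3 (4); add 2.
Step 2: cheapest edge leaving the tree is 2-4 (2); add 4.
Step 3: cheapest edge leaving the tree is 1-2 (5); add 1.
Step 4: cheapest edge leaving the tree is 2-5 (5); add 5.
Step 5: cheapest edge leaving the tree is 0-5 (14); add 0.
MST edges: 2-3, 2-4, 1-2, 2-5, 0-5; total weight 4+2+5+5+14 = 30.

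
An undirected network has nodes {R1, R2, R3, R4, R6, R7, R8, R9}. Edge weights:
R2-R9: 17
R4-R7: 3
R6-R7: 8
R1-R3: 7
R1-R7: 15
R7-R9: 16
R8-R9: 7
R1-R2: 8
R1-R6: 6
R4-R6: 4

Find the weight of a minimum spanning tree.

Grow the tree from R6 using Prim:
Step 1: frontier [R4-R6 4, R1-R6 6, R6-R7 8] → take R4-R6 (4); add R4.
Step 2: frontier [R4-R7 3, R1-R6 6, R6-R7 8] → take R4-R7 (3); add R7.
Step 3: frontier [R1-R6 6, R1-R7 15, R7-R9 16] → take R1-R6 (6); add R1.
Step 4: frontier [R1-R3 7, R1-R2 8, R7-R9 16] → take R1-R3 (7); add R3.
Step 5: frontier [R1-R2 8, R7-R9 16] → take R1-R2 (8); add R2.
Step 6: frontier [R2-R9 17, R7-R9 16] → take R7-R9 (16); add R9.
Step 7: frontier [R8-R9 7] → take R8-R9 (7); add R8.
MST edges: R4-R6, R4-R7, R1-R6, R1-R3, R1-R2, R7-R9, R8-R9; total weight 4+3+6+7+8+16+7 = 51.

51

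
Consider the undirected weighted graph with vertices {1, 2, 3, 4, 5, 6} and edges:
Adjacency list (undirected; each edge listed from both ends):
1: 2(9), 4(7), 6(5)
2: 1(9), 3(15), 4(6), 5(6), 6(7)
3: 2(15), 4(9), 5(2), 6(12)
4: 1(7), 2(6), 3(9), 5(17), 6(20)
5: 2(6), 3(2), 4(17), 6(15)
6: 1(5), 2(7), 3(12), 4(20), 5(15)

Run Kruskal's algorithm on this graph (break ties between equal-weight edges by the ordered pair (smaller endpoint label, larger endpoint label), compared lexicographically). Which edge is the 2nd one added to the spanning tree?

1-6

Kruskal: consider edges lightest-first.
3 5 (2): add. Components now {1} {2} {3,5} {4} {6}
1 6 (5): add. Components now {1,6} {2} {3,5} {4}
2 4 (6): add. Components now {1,6} {2,4} {3,5}
2 5 (6): add. Components now {1,6} {2,3,4,5}
1 4 (7): add. Components now {1,2,3,4,5,6}
The 2nd edge added is 1 6.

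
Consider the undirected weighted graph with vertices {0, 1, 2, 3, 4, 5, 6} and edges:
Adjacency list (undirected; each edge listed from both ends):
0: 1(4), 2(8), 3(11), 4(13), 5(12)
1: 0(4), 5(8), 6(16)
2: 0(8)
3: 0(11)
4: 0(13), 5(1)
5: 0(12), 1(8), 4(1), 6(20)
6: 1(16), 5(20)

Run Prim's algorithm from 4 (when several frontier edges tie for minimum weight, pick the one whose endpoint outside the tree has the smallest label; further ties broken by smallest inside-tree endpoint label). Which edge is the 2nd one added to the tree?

Prim, starting at 4.
Step 1: frontier [4 5 1, 0 4 13] → take 4 5 (1); add 5.
Step 2: frontier [0 4 13, 1 5 8, 0 5 12, 5 6 20] → take 1 5 (8); add 1.
Step 3: frontier [0 1 4, 1 6 16, 0 4 13, 0 5 12, 5 6 20] → take 0 1 (4); add 0.
Step 4: frontier [0 2 8, 0 3 11, 1 6 16, 5 6 20] → take 0 2 (8); add 2.
Step 5: frontier [0 3 11, 1 6 16, 5 6 20] → take 0 3 (11); add 3.
Step 6: frontier [1 6 16, 5 6 20] → take 1 6 (16); add 6.
The 2nd edge added is 1 5.

1-5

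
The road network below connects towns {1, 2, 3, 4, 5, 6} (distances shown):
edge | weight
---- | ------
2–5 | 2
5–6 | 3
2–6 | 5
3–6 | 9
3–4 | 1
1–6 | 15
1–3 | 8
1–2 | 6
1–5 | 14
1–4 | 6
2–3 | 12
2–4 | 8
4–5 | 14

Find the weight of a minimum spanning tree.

18

Kruskal's algorithm — process edges by increasing weight (ties by edge label):
3–4 (1): add — endpoints in different components.
2–5 (2): add — endpoints in different components.
5–6 (3): add — endpoints in different components.
2–6 (5): skip — 2 and 6 already connected.
1–2 (6): add — endpoints in different components.
1–4 (6): add — endpoints in different components.
MST edges: 3–4, 2–5, 5–6, 1–2, 1–4; total weight 1+2+3+6+6 = 18.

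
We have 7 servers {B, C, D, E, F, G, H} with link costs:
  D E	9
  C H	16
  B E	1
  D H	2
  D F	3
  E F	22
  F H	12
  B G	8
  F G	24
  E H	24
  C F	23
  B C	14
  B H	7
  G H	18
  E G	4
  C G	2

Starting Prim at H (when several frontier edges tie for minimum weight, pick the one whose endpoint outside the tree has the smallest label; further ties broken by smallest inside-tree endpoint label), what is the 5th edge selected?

Prim, starting at H.
Step 1: cheapest edge leaving the tree is D H (2); add D.
Step 2: cheapest edge leaving the tree is D F (3); add F.
Step 3: cheapest edge leaving the tree is B H (7); add B.
Step 4: cheapest edge leaving the tree is B E (1); add E.
Step 5: cheapest edge leaving the tree is E G (4); add G.
Step 6: cheapest edge leaving the tree is C G (2); add C.
The 5th edge added is E G.

E-G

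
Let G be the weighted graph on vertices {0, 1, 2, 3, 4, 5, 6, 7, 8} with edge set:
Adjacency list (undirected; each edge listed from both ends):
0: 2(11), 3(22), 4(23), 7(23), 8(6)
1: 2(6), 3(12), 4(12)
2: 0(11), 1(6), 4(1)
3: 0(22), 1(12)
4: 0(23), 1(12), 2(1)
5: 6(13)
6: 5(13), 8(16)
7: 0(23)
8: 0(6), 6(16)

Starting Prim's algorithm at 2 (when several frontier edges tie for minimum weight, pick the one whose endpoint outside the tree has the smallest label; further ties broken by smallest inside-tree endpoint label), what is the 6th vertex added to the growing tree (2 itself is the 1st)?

3

Grow the tree from 2 using Prim:
Step 1: frontier [2 4 1, 1 2 6, 0 2 11] → take 2 4 (1); add 4.
Step 2: frontier [1 2 6, 0 2 11, 1 4 12, 0 4 23] → take 1 2 (6); add 1.
Step 3: frontier [1 3 12, 0 2 11, 0 4 23] → take 0 2 (11); add 0.
Step 4: frontier [0 8 6, 0 3 22, 0 7 23, 1 3 12] → take 0 8 (6); add 8.
Step 5: frontier [0 3 22, 0 7 23, 1 3 12, 6 8 16] → take 1 3 (12); add 3.
Step 6: frontier [0 7 23, 6 8 16] → take 6 8 (16); add 6.
Step 7: frontier [0 7 23, 5 6 13] → take 5 6 (13); add 5.
Step 8: frontier [0 7 23] → take 0 7 (23); add 7.
Vertex order: 2, 4, 1, 0, 8, 3, 6, 5, 7. The 6th vertex is 3.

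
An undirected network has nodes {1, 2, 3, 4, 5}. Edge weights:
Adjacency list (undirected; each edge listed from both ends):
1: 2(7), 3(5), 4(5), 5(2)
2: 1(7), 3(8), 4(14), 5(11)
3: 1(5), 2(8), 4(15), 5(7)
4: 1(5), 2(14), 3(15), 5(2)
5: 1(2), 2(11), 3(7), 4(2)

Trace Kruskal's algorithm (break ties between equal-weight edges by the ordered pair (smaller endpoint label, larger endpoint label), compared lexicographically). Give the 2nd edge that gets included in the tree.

Kruskal's algorithm — process edges by increasing weight (ties by edge label):
1-5 (2): add — endpoints in different components.
4-5 (2): add — endpoints in different components.
1-3 (5): add — endpoints in different components.
1-4 (5): skip — 1 and 4 already connected.
1-2 (7): add — endpoints in different components.
The 2nd edge added is 4-5.

4-5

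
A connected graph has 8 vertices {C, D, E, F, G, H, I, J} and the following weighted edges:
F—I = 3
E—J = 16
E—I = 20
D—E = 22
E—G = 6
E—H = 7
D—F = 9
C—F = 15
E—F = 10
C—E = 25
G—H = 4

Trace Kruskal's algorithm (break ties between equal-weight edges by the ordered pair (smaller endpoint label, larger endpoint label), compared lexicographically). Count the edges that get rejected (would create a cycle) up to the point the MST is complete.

1

Kruskal: consider edges lightest-first.
F—I (3): add — endpoints in different components.
G—H (4): add — endpoints in different components.
E—G (6): add — endpoints in different components.
E—H (7): skip — E and H already connected.
D—F (9): add — endpoints in different components.
E—F (10): add — endpoints in different components.
C—F (15): add — endpoints in different components.
E—J (16): add — endpoints in different components.
Edges rejected before the tree was complete: 1.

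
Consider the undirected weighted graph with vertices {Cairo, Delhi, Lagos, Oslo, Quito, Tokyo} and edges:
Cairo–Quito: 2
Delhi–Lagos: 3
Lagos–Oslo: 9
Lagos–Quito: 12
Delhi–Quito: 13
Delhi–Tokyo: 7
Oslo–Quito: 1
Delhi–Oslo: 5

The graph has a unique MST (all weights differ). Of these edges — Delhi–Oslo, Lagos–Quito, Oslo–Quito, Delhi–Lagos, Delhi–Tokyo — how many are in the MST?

4

Kruskal: consider edges lightest-first.
Oslo–Quito (1): add — endpoints in different components.
Cairo–Quito (2): add — endpoints in different components.
Delhi–Lagos (3): add — endpoints in different components.
Delhi–Oslo (5): add — endpoints in different components.
Delhi–Tokyo (7): add — endpoints in different components.
MST edge set: {Oslo–Quito, Cairo–Quito, Delhi–Lagos, Delhi–Oslo, Delhi–Tokyo}.
Of the listed edges, {Delhi–Oslo, Oslo–Quito, Delhi–Lagos, Delhi–Tokyo} are in the MST → 4.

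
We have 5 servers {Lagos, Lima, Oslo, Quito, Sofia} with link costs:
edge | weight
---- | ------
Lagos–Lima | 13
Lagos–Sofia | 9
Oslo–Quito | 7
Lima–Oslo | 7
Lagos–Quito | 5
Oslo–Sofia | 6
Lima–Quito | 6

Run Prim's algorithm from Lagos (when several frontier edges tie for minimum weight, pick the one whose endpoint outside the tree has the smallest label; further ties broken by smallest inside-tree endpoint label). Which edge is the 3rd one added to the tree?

Lima-Oslo

Prim's algorithm from Lagos:
Step 1: frontier [Lagos–Quito 5, Lagos–Sofia 9, Lagos–Lima 13] → take Lagos–Quito (5); add Quito.
Step 2: frontier [Lagos–Sofia 9, Lagos–Lima 13, Lima–Quito 6, Oslo–Quito 7] → take Lima–Quito (6); add Lima.
Step 3: frontier [Lagos–Sofia 9, Lima–Oslo 7, Oslo–Quito 7] → take Lima–Oslo (7); add Oslo.
Step 4: frontier [Lagos–Sofia 9, Oslo–Sofia 6] → take Oslo–Sofia (6); add Sofia.
The 3rd edge added is Lima–Oslo.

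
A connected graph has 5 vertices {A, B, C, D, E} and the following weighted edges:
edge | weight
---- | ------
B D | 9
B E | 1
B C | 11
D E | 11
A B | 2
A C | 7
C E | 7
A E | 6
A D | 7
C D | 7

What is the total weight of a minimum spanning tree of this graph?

17

Grow the tree from C using Prim:
Step 1: frontier [A C 7, C D 7, C E 7, B C 11] → take A C (7); add A.
Step 2: frontier [A B 2, A E 6, A D 7, C D 7, C E 7, B C 11] → take A B (2); add B.
Step 3: frontier [A E 6, A D 7, B E 1, B D 9, C D 7, C E 7] → take B E (1); add E.
Step 4: frontier [A D 7, B D 9, C D 7, D E 11] → take A D (7); add D.
MST edges: A C, A B, B E, A D; total weight 7+2+1+7 = 17.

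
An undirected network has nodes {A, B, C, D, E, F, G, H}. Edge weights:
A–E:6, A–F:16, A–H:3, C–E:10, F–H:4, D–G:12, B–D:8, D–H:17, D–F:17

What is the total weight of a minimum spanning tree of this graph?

60

Kruskal's algorithm — process edges by increasing weight (ties by edge label):
A–H (3): add — endpoints in different components.
F–H (4): add — endpoints in different components.
A–E (6): add — endpoints in different components.
B–D (8): add — endpoints in different components.
C–E (10): add — endpoints in different components.
D–G (12): add — endpoints in different components.
A–F (16): skip — A and F already connected.
D–F (17): add — endpoints in different components.
MST edges: A–H, F–H, A–E, B–D, C–E, D–G, D–F; total weight 3+4+6+8+10+12+17 = 60.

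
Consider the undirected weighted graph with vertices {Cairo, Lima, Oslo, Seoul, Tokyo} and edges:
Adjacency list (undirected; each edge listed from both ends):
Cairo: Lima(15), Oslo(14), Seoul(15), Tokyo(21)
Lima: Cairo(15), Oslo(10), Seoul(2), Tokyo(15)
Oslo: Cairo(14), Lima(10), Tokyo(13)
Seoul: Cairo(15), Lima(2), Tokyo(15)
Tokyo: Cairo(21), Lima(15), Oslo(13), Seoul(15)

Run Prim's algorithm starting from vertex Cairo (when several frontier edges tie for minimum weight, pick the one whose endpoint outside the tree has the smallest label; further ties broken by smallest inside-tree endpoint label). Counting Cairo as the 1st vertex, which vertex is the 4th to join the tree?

Seoul

Prim, starting at Cairo.
Step 1: frontier [Cairo–Oslo 14, Cairo–Lima 15, Cairo–Seoul 15, Cairo–Tokyo 21] → take Cairo–Oslo (14); add Oslo.
Step 2: frontier [Cairo–Lima 15, Cairo–Seoul 15, Cairo–Tokyo 21, Lima–Oslo 10, Oslo–Tokyo 13] → take Lima–Oslo (10); add Lima.
Step 3: frontier [Cairo–Seoul 15, Cairo–Tokyo 21, Lima–Seoul 2, Lima–Tokyo 15, Oslo–Tokyo 13] → take Lima–Seoul (2); add Seoul.
Step 4: frontier [Cairo–Tokyo 21, Lima–Tokyo 15, Oslo–Tokyo 13, Seoul–Tokyo 15] → take Oslo–Tokyo (13); add Tokyo.
Vertex order: Cairo, Oslo, Lima, Seoul, Tokyo. The 4th vertex is Seoul.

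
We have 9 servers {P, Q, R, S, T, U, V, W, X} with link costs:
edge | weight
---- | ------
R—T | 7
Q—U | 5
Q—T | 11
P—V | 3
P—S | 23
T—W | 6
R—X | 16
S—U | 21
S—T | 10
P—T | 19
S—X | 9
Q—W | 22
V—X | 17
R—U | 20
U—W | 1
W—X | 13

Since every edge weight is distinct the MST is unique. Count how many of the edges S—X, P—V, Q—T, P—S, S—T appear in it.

Kruskal's algorithm — process edges by increasing weight (ties by edge label):
U—W (1): add — endpoints in different components.
P—V (3): add — endpoints in different components.
Q—U (5): add — endpoints in different components.
T—W (6): add — endpoints in different components.
R—T (7): add — endpoints in different components.
S—X (9): add — endpoints in different components.
S—T (10): add — endpoints in different components.
Q—T (11): skip — T and Q already connected.
W—X (13): skip — W and X already connected.
R—X (16): skip — R and X already connected.
V—X (17): add — endpoints in different components.
MST edge set: {U—W, P—V, Q—U, T—W, R—T, S—X, S—T, V—X}.
Of the listed edges, {S—X, P—V, S—T} are in the MST → 3.

3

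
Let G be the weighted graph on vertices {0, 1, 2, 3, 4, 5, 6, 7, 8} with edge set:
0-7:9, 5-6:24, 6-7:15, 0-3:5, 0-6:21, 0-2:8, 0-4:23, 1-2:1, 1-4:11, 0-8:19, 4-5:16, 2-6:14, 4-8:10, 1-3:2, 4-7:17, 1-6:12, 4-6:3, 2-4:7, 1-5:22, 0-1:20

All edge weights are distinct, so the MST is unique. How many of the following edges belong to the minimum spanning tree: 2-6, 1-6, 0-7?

Kruskal's algorithm — process edges by increasing weight (ties by edge label):
1-2 (1): add — endpoints in different components.
1-3 (2): add — endpoints in different components.
4-6 (3): add — endpoints in different components.
0-3 (5): add — endpoints in different components.
2-4 (7): add — endpoints in different components.
0-2 (8): skip — 0 and 2 already connected.
0-7 (9): add — endpoints in different components.
4-8 (10): add — endpoints in different components.
1-4 (11): skip — 1 and 4 already connected.
1-6 (12): skip — 1 and 6 already connected.
2-6 (14): skip — 2 and 6 already connected.
6-7 (15): skip — 6 and 7 already connected.
4-5 (16): add — endpoints in different components.
MST edge set: {1-2, 1-3, 4-6, 0-3, 2-4, 0-7, 4-8, 4-5}.
Of the listed edges, {0-7} are in the MST → 1.

1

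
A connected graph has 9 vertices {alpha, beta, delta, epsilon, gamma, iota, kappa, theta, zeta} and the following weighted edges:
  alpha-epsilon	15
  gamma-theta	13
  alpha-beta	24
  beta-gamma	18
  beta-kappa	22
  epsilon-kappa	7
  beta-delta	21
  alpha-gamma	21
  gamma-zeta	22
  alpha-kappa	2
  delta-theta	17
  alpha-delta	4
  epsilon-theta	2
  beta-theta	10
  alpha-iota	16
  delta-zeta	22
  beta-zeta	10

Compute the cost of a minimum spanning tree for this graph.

64

Kruskal: consider edges lightest-first.
alpha-kappa (2): add — endpoints in different components.
epsilon-theta (2): add — endpoints in different components.
alpha-delta (4): add — endpoints in different components.
epsilon-kappa (7): add — endpoints in different components.
beta-theta (10): add — endpoints in different components.
beta-zeta (10): add — endpoints in different components.
gamma-theta (13): add — endpoints in different components.
alpha-epsilon (15): skip — alpha and epsilon already connected.
alpha-iota (16): add — endpoints in different components.
MST edges: alpha-kappa, epsilon-theta, alpha-delta, epsilon-kappa, beta-theta, beta-zeta, gamma-theta, alpha-iota; total weight 2+2+4+7+10+10+13+16 = 64.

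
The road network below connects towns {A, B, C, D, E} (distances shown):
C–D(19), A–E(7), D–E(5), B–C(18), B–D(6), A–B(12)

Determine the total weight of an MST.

Prim's algorithm from D:
Step 1: frontier [D–E 5, B–D 6, C–D 19] → take D–E (5); add E.
Step 2: frontier [B–D 6, C–D 19, A–E 7] → take B–D (6); add B.
Step 3: frontier [A–B 12, B–C 18, C–D 19, A–E 7] → take A–E (7); add A.
Step 4: frontier [B–C 18, C–D 19] → take B–C (18); add C.
MST edges: D–E, B–D, A–E, B–C; total weight 5+6+7+18 = 36.

36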